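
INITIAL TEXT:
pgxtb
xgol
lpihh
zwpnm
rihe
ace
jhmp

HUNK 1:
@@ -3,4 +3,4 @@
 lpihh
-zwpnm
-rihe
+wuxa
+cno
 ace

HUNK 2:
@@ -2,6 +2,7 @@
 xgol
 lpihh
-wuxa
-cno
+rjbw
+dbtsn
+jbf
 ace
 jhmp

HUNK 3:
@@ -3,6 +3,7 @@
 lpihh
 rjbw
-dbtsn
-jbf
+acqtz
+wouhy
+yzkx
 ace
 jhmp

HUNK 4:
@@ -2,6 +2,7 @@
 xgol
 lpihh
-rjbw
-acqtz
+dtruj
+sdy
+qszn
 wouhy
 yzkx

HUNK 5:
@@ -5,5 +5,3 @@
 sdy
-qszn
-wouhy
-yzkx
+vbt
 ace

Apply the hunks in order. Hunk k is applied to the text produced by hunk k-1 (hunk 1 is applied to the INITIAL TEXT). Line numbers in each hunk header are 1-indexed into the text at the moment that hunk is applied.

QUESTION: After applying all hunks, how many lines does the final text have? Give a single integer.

Hunk 1: at line 3 remove [zwpnm,rihe] add [wuxa,cno] -> 7 lines: pgxtb xgol lpihh wuxa cno ace jhmp
Hunk 2: at line 2 remove [wuxa,cno] add [rjbw,dbtsn,jbf] -> 8 lines: pgxtb xgol lpihh rjbw dbtsn jbf ace jhmp
Hunk 3: at line 3 remove [dbtsn,jbf] add [acqtz,wouhy,yzkx] -> 9 lines: pgxtb xgol lpihh rjbw acqtz wouhy yzkx ace jhmp
Hunk 4: at line 2 remove [rjbw,acqtz] add [dtruj,sdy,qszn] -> 10 lines: pgxtb xgol lpihh dtruj sdy qszn wouhy yzkx ace jhmp
Hunk 5: at line 5 remove [qszn,wouhy,yzkx] add [vbt] -> 8 lines: pgxtb xgol lpihh dtruj sdy vbt ace jhmp
Final line count: 8

Answer: 8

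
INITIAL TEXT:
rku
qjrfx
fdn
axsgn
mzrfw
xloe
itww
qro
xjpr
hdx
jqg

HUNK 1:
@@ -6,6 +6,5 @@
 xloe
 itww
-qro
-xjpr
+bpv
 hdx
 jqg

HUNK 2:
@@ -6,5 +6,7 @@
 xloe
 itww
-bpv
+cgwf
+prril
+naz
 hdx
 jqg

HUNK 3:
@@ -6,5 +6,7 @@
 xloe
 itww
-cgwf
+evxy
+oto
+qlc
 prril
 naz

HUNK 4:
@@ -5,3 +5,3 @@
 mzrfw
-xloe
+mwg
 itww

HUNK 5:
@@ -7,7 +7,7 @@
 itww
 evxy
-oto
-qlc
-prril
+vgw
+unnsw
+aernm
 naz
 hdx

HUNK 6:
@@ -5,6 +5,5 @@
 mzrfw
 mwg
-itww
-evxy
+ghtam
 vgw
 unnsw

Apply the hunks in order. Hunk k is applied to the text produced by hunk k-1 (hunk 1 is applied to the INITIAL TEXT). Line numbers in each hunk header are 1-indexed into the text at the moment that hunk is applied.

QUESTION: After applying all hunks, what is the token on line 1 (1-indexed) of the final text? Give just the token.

Answer: rku

Derivation:
Hunk 1: at line 6 remove [qro,xjpr] add [bpv] -> 10 lines: rku qjrfx fdn axsgn mzrfw xloe itww bpv hdx jqg
Hunk 2: at line 6 remove [bpv] add [cgwf,prril,naz] -> 12 lines: rku qjrfx fdn axsgn mzrfw xloe itww cgwf prril naz hdx jqg
Hunk 3: at line 6 remove [cgwf] add [evxy,oto,qlc] -> 14 lines: rku qjrfx fdn axsgn mzrfw xloe itww evxy oto qlc prril naz hdx jqg
Hunk 4: at line 5 remove [xloe] add [mwg] -> 14 lines: rku qjrfx fdn axsgn mzrfw mwg itww evxy oto qlc prril naz hdx jqg
Hunk 5: at line 7 remove [oto,qlc,prril] add [vgw,unnsw,aernm] -> 14 lines: rku qjrfx fdn axsgn mzrfw mwg itww evxy vgw unnsw aernm naz hdx jqg
Hunk 6: at line 5 remove [itww,evxy] add [ghtam] -> 13 lines: rku qjrfx fdn axsgn mzrfw mwg ghtam vgw unnsw aernm naz hdx jqg
Final line 1: rku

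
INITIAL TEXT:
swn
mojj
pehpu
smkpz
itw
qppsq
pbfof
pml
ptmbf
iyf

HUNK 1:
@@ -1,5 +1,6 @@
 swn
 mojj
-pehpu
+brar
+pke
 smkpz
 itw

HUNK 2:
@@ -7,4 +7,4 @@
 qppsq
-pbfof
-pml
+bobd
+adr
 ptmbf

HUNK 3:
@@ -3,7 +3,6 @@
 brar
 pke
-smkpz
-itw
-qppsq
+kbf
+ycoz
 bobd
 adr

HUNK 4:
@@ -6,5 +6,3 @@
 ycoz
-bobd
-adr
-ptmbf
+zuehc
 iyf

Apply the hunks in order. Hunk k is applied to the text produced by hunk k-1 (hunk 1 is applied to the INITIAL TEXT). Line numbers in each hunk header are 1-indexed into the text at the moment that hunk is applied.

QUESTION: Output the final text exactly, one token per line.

Answer: swn
mojj
brar
pke
kbf
ycoz
zuehc
iyf

Derivation:
Hunk 1: at line 1 remove [pehpu] add [brar,pke] -> 11 lines: swn mojj brar pke smkpz itw qppsq pbfof pml ptmbf iyf
Hunk 2: at line 7 remove [pbfof,pml] add [bobd,adr] -> 11 lines: swn mojj brar pke smkpz itw qppsq bobd adr ptmbf iyf
Hunk 3: at line 3 remove [smkpz,itw,qppsq] add [kbf,ycoz] -> 10 lines: swn mojj brar pke kbf ycoz bobd adr ptmbf iyf
Hunk 4: at line 6 remove [bobd,adr,ptmbf] add [zuehc] -> 8 lines: swn mojj brar pke kbf ycoz zuehc iyf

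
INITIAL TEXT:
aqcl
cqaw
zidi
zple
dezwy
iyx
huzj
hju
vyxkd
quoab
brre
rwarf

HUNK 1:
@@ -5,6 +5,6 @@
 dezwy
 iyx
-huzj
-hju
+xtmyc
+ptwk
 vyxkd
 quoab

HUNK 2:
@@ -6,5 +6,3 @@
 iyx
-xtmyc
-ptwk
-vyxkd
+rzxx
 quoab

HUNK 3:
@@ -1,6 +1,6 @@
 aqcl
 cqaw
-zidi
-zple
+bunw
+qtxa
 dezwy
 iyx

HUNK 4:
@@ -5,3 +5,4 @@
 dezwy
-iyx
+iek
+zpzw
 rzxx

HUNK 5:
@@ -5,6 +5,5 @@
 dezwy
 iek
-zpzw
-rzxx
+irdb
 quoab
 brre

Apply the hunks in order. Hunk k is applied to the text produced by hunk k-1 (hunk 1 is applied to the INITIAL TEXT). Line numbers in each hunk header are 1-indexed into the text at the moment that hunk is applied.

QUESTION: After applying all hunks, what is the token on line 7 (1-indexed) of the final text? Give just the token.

Hunk 1: at line 5 remove [huzj,hju] add [xtmyc,ptwk] -> 12 lines: aqcl cqaw zidi zple dezwy iyx xtmyc ptwk vyxkd quoab brre rwarf
Hunk 2: at line 6 remove [xtmyc,ptwk,vyxkd] add [rzxx] -> 10 lines: aqcl cqaw zidi zple dezwy iyx rzxx quoab brre rwarf
Hunk 3: at line 1 remove [zidi,zple] add [bunw,qtxa] -> 10 lines: aqcl cqaw bunw qtxa dezwy iyx rzxx quoab brre rwarf
Hunk 4: at line 5 remove [iyx] add [iek,zpzw] -> 11 lines: aqcl cqaw bunw qtxa dezwy iek zpzw rzxx quoab brre rwarf
Hunk 5: at line 5 remove [zpzw,rzxx] add [irdb] -> 10 lines: aqcl cqaw bunw qtxa dezwy iek irdb quoab brre rwarf
Final line 7: irdb

Answer: irdb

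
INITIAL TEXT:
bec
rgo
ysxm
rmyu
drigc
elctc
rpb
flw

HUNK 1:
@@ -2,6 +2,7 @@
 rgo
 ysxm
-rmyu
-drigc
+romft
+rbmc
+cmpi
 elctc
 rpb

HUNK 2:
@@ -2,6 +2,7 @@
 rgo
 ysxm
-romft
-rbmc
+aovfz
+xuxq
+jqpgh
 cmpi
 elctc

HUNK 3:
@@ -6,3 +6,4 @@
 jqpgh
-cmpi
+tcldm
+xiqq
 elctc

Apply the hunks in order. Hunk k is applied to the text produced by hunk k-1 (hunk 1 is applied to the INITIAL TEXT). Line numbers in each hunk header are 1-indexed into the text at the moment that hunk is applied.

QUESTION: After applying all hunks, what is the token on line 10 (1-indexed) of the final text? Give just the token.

Answer: rpb

Derivation:
Hunk 1: at line 2 remove [rmyu,drigc] add [romft,rbmc,cmpi] -> 9 lines: bec rgo ysxm romft rbmc cmpi elctc rpb flw
Hunk 2: at line 2 remove [romft,rbmc] add [aovfz,xuxq,jqpgh] -> 10 lines: bec rgo ysxm aovfz xuxq jqpgh cmpi elctc rpb flw
Hunk 3: at line 6 remove [cmpi] add [tcldm,xiqq] -> 11 lines: bec rgo ysxm aovfz xuxq jqpgh tcldm xiqq elctc rpb flw
Final line 10: rpb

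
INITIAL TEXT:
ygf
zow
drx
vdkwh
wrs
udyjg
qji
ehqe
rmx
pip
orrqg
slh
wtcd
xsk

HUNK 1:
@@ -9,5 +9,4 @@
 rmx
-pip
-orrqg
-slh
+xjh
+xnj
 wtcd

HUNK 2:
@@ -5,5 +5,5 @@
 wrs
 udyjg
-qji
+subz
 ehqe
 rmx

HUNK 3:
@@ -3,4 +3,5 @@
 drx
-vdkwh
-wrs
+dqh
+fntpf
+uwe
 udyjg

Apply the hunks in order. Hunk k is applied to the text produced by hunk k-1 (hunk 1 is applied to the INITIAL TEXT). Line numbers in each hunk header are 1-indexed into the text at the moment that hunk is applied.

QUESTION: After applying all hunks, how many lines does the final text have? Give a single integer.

Hunk 1: at line 9 remove [pip,orrqg,slh] add [xjh,xnj] -> 13 lines: ygf zow drx vdkwh wrs udyjg qji ehqe rmx xjh xnj wtcd xsk
Hunk 2: at line 5 remove [qji] add [subz] -> 13 lines: ygf zow drx vdkwh wrs udyjg subz ehqe rmx xjh xnj wtcd xsk
Hunk 3: at line 3 remove [vdkwh,wrs] add [dqh,fntpf,uwe] -> 14 lines: ygf zow drx dqh fntpf uwe udyjg subz ehqe rmx xjh xnj wtcd xsk
Final line count: 14

Answer: 14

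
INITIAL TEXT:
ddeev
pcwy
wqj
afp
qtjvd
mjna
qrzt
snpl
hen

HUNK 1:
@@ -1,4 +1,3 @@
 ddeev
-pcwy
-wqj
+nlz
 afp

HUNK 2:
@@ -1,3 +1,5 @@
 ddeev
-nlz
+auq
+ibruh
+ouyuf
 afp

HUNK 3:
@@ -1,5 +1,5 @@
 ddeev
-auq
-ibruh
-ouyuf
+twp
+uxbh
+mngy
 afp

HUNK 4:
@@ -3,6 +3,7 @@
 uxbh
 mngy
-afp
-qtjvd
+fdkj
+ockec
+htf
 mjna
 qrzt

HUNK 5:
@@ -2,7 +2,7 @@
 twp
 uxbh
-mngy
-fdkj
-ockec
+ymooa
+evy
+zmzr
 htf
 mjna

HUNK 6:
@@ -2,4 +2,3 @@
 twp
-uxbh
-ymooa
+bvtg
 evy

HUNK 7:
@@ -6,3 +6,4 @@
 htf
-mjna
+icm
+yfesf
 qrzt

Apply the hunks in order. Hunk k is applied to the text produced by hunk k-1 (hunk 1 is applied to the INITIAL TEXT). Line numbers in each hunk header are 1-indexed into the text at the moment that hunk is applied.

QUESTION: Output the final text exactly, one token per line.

Answer: ddeev
twp
bvtg
evy
zmzr
htf
icm
yfesf
qrzt
snpl
hen

Derivation:
Hunk 1: at line 1 remove [pcwy,wqj] add [nlz] -> 8 lines: ddeev nlz afp qtjvd mjna qrzt snpl hen
Hunk 2: at line 1 remove [nlz] add [auq,ibruh,ouyuf] -> 10 lines: ddeev auq ibruh ouyuf afp qtjvd mjna qrzt snpl hen
Hunk 3: at line 1 remove [auq,ibruh,ouyuf] add [twp,uxbh,mngy] -> 10 lines: ddeev twp uxbh mngy afp qtjvd mjna qrzt snpl hen
Hunk 4: at line 3 remove [afp,qtjvd] add [fdkj,ockec,htf] -> 11 lines: ddeev twp uxbh mngy fdkj ockec htf mjna qrzt snpl hen
Hunk 5: at line 2 remove [mngy,fdkj,ockec] add [ymooa,evy,zmzr] -> 11 lines: ddeev twp uxbh ymooa evy zmzr htf mjna qrzt snpl hen
Hunk 6: at line 2 remove [uxbh,ymooa] add [bvtg] -> 10 lines: ddeev twp bvtg evy zmzr htf mjna qrzt snpl hen
Hunk 7: at line 6 remove [mjna] add [icm,yfesf] -> 11 lines: ddeev twp bvtg evy zmzr htf icm yfesf qrzt snpl hen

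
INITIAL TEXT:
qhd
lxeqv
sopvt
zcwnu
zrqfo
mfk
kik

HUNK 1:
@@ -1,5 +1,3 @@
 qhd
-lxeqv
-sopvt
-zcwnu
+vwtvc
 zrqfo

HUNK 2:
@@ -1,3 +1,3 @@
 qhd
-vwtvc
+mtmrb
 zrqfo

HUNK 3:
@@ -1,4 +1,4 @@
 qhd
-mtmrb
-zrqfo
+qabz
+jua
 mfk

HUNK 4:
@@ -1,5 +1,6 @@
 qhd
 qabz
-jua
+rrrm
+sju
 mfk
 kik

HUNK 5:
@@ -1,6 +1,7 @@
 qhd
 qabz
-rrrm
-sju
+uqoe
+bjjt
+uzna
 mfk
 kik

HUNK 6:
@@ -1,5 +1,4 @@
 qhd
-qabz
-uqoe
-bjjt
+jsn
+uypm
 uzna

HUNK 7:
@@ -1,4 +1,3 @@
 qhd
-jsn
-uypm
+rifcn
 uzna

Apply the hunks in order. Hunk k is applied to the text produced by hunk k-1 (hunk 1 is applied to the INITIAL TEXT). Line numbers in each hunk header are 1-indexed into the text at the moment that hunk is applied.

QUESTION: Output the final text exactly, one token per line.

Answer: qhd
rifcn
uzna
mfk
kik

Derivation:
Hunk 1: at line 1 remove [lxeqv,sopvt,zcwnu] add [vwtvc] -> 5 lines: qhd vwtvc zrqfo mfk kik
Hunk 2: at line 1 remove [vwtvc] add [mtmrb] -> 5 lines: qhd mtmrb zrqfo mfk kik
Hunk 3: at line 1 remove [mtmrb,zrqfo] add [qabz,jua] -> 5 lines: qhd qabz jua mfk kik
Hunk 4: at line 1 remove [jua] add [rrrm,sju] -> 6 lines: qhd qabz rrrm sju mfk kik
Hunk 5: at line 1 remove [rrrm,sju] add [uqoe,bjjt,uzna] -> 7 lines: qhd qabz uqoe bjjt uzna mfk kik
Hunk 6: at line 1 remove [qabz,uqoe,bjjt] add [jsn,uypm] -> 6 lines: qhd jsn uypm uzna mfk kik
Hunk 7: at line 1 remove [jsn,uypm] add [rifcn] -> 5 lines: qhd rifcn uzna mfk kik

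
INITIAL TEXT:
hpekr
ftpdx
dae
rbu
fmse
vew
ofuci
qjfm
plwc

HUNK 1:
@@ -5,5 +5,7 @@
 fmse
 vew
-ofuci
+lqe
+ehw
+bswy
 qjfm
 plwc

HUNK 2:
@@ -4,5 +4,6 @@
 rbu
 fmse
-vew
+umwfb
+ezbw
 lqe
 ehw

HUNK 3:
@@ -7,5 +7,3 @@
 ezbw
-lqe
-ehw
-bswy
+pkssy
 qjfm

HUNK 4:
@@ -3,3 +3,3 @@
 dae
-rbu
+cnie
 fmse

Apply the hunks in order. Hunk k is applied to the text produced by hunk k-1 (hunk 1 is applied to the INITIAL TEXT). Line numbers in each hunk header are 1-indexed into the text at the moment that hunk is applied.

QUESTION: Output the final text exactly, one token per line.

Hunk 1: at line 5 remove [ofuci] add [lqe,ehw,bswy] -> 11 lines: hpekr ftpdx dae rbu fmse vew lqe ehw bswy qjfm plwc
Hunk 2: at line 4 remove [vew] add [umwfb,ezbw] -> 12 lines: hpekr ftpdx dae rbu fmse umwfb ezbw lqe ehw bswy qjfm plwc
Hunk 3: at line 7 remove [lqe,ehw,bswy] add [pkssy] -> 10 lines: hpekr ftpdx dae rbu fmse umwfb ezbw pkssy qjfm plwc
Hunk 4: at line 3 remove [rbu] add [cnie] -> 10 lines: hpekr ftpdx dae cnie fmse umwfb ezbw pkssy qjfm plwc

Answer: hpekr
ftpdx
dae
cnie
fmse
umwfb
ezbw
pkssy
qjfm
plwc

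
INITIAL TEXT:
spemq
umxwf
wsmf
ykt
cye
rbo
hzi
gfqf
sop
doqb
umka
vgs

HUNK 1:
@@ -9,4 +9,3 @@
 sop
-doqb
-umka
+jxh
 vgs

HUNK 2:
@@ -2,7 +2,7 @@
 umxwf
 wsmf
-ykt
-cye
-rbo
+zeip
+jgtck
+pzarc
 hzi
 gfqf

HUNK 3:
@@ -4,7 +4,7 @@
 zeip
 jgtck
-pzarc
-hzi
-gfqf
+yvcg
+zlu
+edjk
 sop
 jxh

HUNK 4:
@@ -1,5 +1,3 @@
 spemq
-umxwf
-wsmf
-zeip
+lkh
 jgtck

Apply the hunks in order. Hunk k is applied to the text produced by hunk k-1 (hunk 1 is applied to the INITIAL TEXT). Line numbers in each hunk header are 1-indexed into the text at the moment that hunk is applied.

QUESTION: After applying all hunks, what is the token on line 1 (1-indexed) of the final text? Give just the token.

Answer: spemq

Derivation:
Hunk 1: at line 9 remove [doqb,umka] add [jxh] -> 11 lines: spemq umxwf wsmf ykt cye rbo hzi gfqf sop jxh vgs
Hunk 2: at line 2 remove [ykt,cye,rbo] add [zeip,jgtck,pzarc] -> 11 lines: spemq umxwf wsmf zeip jgtck pzarc hzi gfqf sop jxh vgs
Hunk 3: at line 4 remove [pzarc,hzi,gfqf] add [yvcg,zlu,edjk] -> 11 lines: spemq umxwf wsmf zeip jgtck yvcg zlu edjk sop jxh vgs
Hunk 4: at line 1 remove [umxwf,wsmf,zeip] add [lkh] -> 9 lines: spemq lkh jgtck yvcg zlu edjk sop jxh vgs
Final line 1: spemq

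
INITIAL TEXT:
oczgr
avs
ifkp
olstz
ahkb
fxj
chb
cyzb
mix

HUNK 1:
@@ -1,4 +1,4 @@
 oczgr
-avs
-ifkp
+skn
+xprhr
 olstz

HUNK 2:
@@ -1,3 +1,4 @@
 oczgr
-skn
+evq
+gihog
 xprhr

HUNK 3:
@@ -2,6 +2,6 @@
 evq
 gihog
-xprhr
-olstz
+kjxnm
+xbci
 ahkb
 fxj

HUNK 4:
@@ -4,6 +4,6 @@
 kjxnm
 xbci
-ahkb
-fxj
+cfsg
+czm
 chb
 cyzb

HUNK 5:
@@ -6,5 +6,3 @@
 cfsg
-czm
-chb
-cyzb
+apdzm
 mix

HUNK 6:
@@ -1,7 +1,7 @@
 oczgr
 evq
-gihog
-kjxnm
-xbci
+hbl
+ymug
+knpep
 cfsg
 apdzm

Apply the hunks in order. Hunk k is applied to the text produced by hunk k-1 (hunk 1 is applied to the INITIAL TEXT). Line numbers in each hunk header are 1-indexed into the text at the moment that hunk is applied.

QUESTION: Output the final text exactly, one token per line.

Answer: oczgr
evq
hbl
ymug
knpep
cfsg
apdzm
mix

Derivation:
Hunk 1: at line 1 remove [avs,ifkp] add [skn,xprhr] -> 9 lines: oczgr skn xprhr olstz ahkb fxj chb cyzb mix
Hunk 2: at line 1 remove [skn] add [evq,gihog] -> 10 lines: oczgr evq gihog xprhr olstz ahkb fxj chb cyzb mix
Hunk 3: at line 2 remove [xprhr,olstz] add [kjxnm,xbci] -> 10 lines: oczgr evq gihog kjxnm xbci ahkb fxj chb cyzb mix
Hunk 4: at line 4 remove [ahkb,fxj] add [cfsg,czm] -> 10 lines: oczgr evq gihog kjxnm xbci cfsg czm chb cyzb mix
Hunk 5: at line 6 remove [czm,chb,cyzb] add [apdzm] -> 8 lines: oczgr evq gihog kjxnm xbci cfsg apdzm mix
Hunk 6: at line 1 remove [gihog,kjxnm,xbci] add [hbl,ymug,knpep] -> 8 lines: oczgr evq hbl ymug knpep cfsg apdzm mix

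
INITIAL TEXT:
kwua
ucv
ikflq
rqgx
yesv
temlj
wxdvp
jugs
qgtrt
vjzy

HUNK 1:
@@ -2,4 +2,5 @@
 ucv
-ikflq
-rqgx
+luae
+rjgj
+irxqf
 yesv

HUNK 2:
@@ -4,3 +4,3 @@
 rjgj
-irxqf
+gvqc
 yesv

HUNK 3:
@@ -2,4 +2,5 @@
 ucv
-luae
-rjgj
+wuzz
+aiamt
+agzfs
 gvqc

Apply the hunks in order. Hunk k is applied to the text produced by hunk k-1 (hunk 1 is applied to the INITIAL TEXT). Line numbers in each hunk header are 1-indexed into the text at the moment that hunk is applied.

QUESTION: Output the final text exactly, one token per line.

Answer: kwua
ucv
wuzz
aiamt
agzfs
gvqc
yesv
temlj
wxdvp
jugs
qgtrt
vjzy

Derivation:
Hunk 1: at line 2 remove [ikflq,rqgx] add [luae,rjgj,irxqf] -> 11 lines: kwua ucv luae rjgj irxqf yesv temlj wxdvp jugs qgtrt vjzy
Hunk 2: at line 4 remove [irxqf] add [gvqc] -> 11 lines: kwua ucv luae rjgj gvqc yesv temlj wxdvp jugs qgtrt vjzy
Hunk 3: at line 2 remove [luae,rjgj] add [wuzz,aiamt,agzfs] -> 12 lines: kwua ucv wuzz aiamt agzfs gvqc yesv temlj wxdvp jugs qgtrt vjzy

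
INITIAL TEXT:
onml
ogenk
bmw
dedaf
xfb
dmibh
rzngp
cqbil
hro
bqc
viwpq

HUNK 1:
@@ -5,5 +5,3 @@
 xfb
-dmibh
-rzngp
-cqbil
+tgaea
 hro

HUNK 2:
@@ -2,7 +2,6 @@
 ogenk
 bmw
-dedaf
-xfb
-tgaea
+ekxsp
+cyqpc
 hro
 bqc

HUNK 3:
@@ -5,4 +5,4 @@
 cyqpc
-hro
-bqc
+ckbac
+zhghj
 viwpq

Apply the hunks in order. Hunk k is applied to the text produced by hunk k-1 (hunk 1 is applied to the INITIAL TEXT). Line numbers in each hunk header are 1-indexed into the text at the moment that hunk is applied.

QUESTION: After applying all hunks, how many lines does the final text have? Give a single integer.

Answer: 8

Derivation:
Hunk 1: at line 5 remove [dmibh,rzngp,cqbil] add [tgaea] -> 9 lines: onml ogenk bmw dedaf xfb tgaea hro bqc viwpq
Hunk 2: at line 2 remove [dedaf,xfb,tgaea] add [ekxsp,cyqpc] -> 8 lines: onml ogenk bmw ekxsp cyqpc hro bqc viwpq
Hunk 3: at line 5 remove [hro,bqc] add [ckbac,zhghj] -> 8 lines: onml ogenk bmw ekxsp cyqpc ckbac zhghj viwpq
Final line count: 8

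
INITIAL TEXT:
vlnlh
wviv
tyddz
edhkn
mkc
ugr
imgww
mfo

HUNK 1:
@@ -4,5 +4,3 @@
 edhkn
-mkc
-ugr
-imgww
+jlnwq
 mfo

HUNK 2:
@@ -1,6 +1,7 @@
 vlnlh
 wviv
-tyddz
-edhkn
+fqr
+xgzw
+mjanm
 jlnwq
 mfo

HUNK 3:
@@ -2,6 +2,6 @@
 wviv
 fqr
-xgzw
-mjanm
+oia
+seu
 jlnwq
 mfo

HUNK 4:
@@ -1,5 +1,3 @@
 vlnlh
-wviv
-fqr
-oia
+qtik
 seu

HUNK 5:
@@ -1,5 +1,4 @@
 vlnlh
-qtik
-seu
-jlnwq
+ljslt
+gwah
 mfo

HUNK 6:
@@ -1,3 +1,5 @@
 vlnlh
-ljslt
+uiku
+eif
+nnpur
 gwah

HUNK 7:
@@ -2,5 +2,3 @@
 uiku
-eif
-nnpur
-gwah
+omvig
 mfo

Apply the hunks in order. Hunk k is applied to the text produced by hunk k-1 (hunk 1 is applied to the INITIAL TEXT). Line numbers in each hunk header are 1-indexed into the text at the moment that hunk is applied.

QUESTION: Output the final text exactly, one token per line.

Answer: vlnlh
uiku
omvig
mfo

Derivation:
Hunk 1: at line 4 remove [mkc,ugr,imgww] add [jlnwq] -> 6 lines: vlnlh wviv tyddz edhkn jlnwq mfo
Hunk 2: at line 1 remove [tyddz,edhkn] add [fqr,xgzw,mjanm] -> 7 lines: vlnlh wviv fqr xgzw mjanm jlnwq mfo
Hunk 3: at line 2 remove [xgzw,mjanm] add [oia,seu] -> 7 lines: vlnlh wviv fqr oia seu jlnwq mfo
Hunk 4: at line 1 remove [wviv,fqr,oia] add [qtik] -> 5 lines: vlnlh qtik seu jlnwq mfo
Hunk 5: at line 1 remove [qtik,seu,jlnwq] add [ljslt,gwah] -> 4 lines: vlnlh ljslt gwah mfo
Hunk 6: at line 1 remove [ljslt] add [uiku,eif,nnpur] -> 6 lines: vlnlh uiku eif nnpur gwah mfo
Hunk 7: at line 2 remove [eif,nnpur,gwah] add [omvig] -> 4 lines: vlnlh uiku omvig mfo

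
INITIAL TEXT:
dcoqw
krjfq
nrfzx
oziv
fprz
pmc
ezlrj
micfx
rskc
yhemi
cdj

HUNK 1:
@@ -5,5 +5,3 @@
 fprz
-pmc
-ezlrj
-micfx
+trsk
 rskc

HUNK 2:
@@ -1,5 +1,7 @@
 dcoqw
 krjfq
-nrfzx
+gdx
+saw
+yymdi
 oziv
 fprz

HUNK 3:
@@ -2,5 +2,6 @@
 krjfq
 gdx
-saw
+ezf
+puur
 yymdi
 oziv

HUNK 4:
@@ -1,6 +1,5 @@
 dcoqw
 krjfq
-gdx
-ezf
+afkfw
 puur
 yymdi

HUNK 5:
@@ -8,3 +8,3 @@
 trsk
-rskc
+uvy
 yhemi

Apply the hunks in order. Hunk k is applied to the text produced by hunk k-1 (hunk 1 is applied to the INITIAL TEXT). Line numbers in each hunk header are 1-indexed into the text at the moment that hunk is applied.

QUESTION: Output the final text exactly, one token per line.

Answer: dcoqw
krjfq
afkfw
puur
yymdi
oziv
fprz
trsk
uvy
yhemi
cdj

Derivation:
Hunk 1: at line 5 remove [pmc,ezlrj,micfx] add [trsk] -> 9 lines: dcoqw krjfq nrfzx oziv fprz trsk rskc yhemi cdj
Hunk 2: at line 1 remove [nrfzx] add [gdx,saw,yymdi] -> 11 lines: dcoqw krjfq gdx saw yymdi oziv fprz trsk rskc yhemi cdj
Hunk 3: at line 2 remove [saw] add [ezf,puur] -> 12 lines: dcoqw krjfq gdx ezf puur yymdi oziv fprz trsk rskc yhemi cdj
Hunk 4: at line 1 remove [gdx,ezf] add [afkfw] -> 11 lines: dcoqw krjfq afkfw puur yymdi oziv fprz trsk rskc yhemi cdj
Hunk 5: at line 8 remove [rskc] add [uvy] -> 11 lines: dcoqw krjfq afkfw puur yymdi oziv fprz trsk uvy yhemi cdj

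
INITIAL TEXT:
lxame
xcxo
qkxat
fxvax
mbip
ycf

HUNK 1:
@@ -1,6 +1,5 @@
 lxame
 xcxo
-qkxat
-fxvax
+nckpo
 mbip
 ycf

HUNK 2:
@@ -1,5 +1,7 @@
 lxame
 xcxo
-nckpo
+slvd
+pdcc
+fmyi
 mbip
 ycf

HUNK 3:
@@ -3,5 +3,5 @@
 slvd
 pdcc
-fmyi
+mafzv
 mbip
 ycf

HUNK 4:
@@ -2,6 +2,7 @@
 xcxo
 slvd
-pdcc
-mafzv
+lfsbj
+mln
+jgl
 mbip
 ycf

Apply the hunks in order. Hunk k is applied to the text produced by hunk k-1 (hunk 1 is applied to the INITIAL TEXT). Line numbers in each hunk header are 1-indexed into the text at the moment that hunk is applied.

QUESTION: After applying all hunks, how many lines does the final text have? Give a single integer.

Answer: 8

Derivation:
Hunk 1: at line 1 remove [qkxat,fxvax] add [nckpo] -> 5 lines: lxame xcxo nckpo mbip ycf
Hunk 2: at line 1 remove [nckpo] add [slvd,pdcc,fmyi] -> 7 lines: lxame xcxo slvd pdcc fmyi mbip ycf
Hunk 3: at line 3 remove [fmyi] add [mafzv] -> 7 lines: lxame xcxo slvd pdcc mafzv mbip ycf
Hunk 4: at line 2 remove [pdcc,mafzv] add [lfsbj,mln,jgl] -> 8 lines: lxame xcxo slvd lfsbj mln jgl mbip ycf
Final line count: 8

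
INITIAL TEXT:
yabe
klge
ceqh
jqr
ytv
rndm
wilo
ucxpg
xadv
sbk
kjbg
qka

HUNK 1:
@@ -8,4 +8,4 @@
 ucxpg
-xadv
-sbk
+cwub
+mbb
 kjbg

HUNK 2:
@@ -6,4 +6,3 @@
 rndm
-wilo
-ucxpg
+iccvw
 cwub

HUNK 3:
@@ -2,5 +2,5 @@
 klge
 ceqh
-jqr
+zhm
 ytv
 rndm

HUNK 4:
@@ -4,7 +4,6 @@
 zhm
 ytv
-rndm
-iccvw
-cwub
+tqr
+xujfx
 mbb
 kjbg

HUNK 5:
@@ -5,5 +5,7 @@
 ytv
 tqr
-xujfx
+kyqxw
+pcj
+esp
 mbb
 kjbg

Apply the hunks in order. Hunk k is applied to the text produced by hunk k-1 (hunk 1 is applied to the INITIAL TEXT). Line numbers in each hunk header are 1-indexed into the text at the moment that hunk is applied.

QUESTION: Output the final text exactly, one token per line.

Hunk 1: at line 8 remove [xadv,sbk] add [cwub,mbb] -> 12 lines: yabe klge ceqh jqr ytv rndm wilo ucxpg cwub mbb kjbg qka
Hunk 2: at line 6 remove [wilo,ucxpg] add [iccvw] -> 11 lines: yabe klge ceqh jqr ytv rndm iccvw cwub mbb kjbg qka
Hunk 3: at line 2 remove [jqr] add [zhm] -> 11 lines: yabe klge ceqh zhm ytv rndm iccvw cwub mbb kjbg qka
Hunk 4: at line 4 remove [rndm,iccvw,cwub] add [tqr,xujfx] -> 10 lines: yabe klge ceqh zhm ytv tqr xujfx mbb kjbg qka
Hunk 5: at line 5 remove [xujfx] add [kyqxw,pcj,esp] -> 12 lines: yabe klge ceqh zhm ytv tqr kyqxw pcj esp mbb kjbg qka

Answer: yabe
klge
ceqh
zhm
ytv
tqr
kyqxw
pcj
esp
mbb
kjbg
qka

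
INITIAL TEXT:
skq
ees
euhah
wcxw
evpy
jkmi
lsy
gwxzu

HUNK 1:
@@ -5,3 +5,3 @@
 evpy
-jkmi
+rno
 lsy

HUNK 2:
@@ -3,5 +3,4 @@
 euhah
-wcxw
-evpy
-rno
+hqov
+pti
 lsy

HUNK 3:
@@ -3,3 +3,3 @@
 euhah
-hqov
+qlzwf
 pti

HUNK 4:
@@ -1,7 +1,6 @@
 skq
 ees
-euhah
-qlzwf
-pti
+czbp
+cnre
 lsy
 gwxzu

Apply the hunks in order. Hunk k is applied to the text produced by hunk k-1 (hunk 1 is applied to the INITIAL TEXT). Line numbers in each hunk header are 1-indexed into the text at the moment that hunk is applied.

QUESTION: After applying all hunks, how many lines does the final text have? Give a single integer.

Answer: 6

Derivation:
Hunk 1: at line 5 remove [jkmi] add [rno] -> 8 lines: skq ees euhah wcxw evpy rno lsy gwxzu
Hunk 2: at line 3 remove [wcxw,evpy,rno] add [hqov,pti] -> 7 lines: skq ees euhah hqov pti lsy gwxzu
Hunk 3: at line 3 remove [hqov] add [qlzwf] -> 7 lines: skq ees euhah qlzwf pti lsy gwxzu
Hunk 4: at line 1 remove [euhah,qlzwf,pti] add [czbp,cnre] -> 6 lines: skq ees czbp cnre lsy gwxzu
Final line count: 6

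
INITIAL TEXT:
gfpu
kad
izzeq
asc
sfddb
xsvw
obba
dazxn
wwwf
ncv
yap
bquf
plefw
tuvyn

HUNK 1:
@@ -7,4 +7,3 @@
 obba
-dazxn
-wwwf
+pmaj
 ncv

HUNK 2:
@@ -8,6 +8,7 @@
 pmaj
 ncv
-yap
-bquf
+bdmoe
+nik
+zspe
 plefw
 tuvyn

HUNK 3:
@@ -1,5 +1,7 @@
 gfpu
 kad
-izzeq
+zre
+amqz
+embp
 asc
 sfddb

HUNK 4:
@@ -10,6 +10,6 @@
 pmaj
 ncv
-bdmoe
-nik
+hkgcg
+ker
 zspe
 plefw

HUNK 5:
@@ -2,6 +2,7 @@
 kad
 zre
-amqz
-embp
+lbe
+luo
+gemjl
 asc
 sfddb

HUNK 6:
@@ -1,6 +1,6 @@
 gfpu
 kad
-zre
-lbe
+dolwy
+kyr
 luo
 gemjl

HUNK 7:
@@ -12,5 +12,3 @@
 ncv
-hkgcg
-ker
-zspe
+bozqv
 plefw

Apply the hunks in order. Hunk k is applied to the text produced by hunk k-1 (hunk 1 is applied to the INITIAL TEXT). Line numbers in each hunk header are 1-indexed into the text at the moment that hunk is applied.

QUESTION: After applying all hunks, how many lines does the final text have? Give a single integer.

Answer: 15

Derivation:
Hunk 1: at line 7 remove [dazxn,wwwf] add [pmaj] -> 13 lines: gfpu kad izzeq asc sfddb xsvw obba pmaj ncv yap bquf plefw tuvyn
Hunk 2: at line 8 remove [yap,bquf] add [bdmoe,nik,zspe] -> 14 lines: gfpu kad izzeq asc sfddb xsvw obba pmaj ncv bdmoe nik zspe plefw tuvyn
Hunk 3: at line 1 remove [izzeq] add [zre,amqz,embp] -> 16 lines: gfpu kad zre amqz embp asc sfddb xsvw obba pmaj ncv bdmoe nik zspe plefw tuvyn
Hunk 4: at line 10 remove [bdmoe,nik] add [hkgcg,ker] -> 16 lines: gfpu kad zre amqz embp asc sfddb xsvw obba pmaj ncv hkgcg ker zspe plefw tuvyn
Hunk 5: at line 2 remove [amqz,embp] add [lbe,luo,gemjl] -> 17 lines: gfpu kad zre lbe luo gemjl asc sfddb xsvw obba pmaj ncv hkgcg ker zspe plefw tuvyn
Hunk 6: at line 1 remove [zre,lbe] add [dolwy,kyr] -> 17 lines: gfpu kad dolwy kyr luo gemjl asc sfddb xsvw obba pmaj ncv hkgcg ker zspe plefw tuvyn
Hunk 7: at line 12 remove [hkgcg,ker,zspe] add [bozqv] -> 15 lines: gfpu kad dolwy kyr luo gemjl asc sfddb xsvw obba pmaj ncv bozqv plefw tuvyn
Final line count: 15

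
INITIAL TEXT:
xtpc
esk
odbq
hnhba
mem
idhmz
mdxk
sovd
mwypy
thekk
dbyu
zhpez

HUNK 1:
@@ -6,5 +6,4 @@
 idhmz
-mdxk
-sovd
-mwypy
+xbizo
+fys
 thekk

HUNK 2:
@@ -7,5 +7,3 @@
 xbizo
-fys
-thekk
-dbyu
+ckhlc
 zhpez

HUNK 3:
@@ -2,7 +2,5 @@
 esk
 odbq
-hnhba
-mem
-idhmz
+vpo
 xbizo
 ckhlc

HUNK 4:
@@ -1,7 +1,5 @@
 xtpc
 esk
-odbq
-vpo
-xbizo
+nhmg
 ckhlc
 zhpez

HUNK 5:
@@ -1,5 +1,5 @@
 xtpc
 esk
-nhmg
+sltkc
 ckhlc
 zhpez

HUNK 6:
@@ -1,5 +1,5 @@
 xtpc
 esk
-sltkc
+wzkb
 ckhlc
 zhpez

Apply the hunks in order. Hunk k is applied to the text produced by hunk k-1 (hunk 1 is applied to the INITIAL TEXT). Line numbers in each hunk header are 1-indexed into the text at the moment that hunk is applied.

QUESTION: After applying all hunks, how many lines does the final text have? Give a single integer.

Answer: 5

Derivation:
Hunk 1: at line 6 remove [mdxk,sovd,mwypy] add [xbizo,fys] -> 11 lines: xtpc esk odbq hnhba mem idhmz xbizo fys thekk dbyu zhpez
Hunk 2: at line 7 remove [fys,thekk,dbyu] add [ckhlc] -> 9 lines: xtpc esk odbq hnhba mem idhmz xbizo ckhlc zhpez
Hunk 3: at line 2 remove [hnhba,mem,idhmz] add [vpo] -> 7 lines: xtpc esk odbq vpo xbizo ckhlc zhpez
Hunk 4: at line 1 remove [odbq,vpo,xbizo] add [nhmg] -> 5 lines: xtpc esk nhmg ckhlc zhpez
Hunk 5: at line 1 remove [nhmg] add [sltkc] -> 5 lines: xtpc esk sltkc ckhlc zhpez
Hunk 6: at line 1 remove [sltkc] add [wzkb] -> 5 lines: xtpc esk wzkb ckhlc zhpez
Final line count: 5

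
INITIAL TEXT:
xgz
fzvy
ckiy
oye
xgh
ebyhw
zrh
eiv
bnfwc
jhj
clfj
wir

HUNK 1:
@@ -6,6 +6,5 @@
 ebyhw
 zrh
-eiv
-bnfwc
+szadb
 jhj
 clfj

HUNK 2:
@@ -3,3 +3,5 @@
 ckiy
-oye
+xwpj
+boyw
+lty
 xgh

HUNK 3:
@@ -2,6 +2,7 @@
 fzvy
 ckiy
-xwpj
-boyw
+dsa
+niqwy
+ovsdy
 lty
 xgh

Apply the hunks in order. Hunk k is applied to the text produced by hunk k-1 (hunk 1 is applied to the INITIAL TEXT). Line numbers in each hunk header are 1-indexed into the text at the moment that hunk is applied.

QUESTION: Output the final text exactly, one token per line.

Answer: xgz
fzvy
ckiy
dsa
niqwy
ovsdy
lty
xgh
ebyhw
zrh
szadb
jhj
clfj
wir

Derivation:
Hunk 1: at line 6 remove [eiv,bnfwc] add [szadb] -> 11 lines: xgz fzvy ckiy oye xgh ebyhw zrh szadb jhj clfj wir
Hunk 2: at line 3 remove [oye] add [xwpj,boyw,lty] -> 13 lines: xgz fzvy ckiy xwpj boyw lty xgh ebyhw zrh szadb jhj clfj wir
Hunk 3: at line 2 remove [xwpj,boyw] add [dsa,niqwy,ovsdy] -> 14 lines: xgz fzvy ckiy dsa niqwy ovsdy lty xgh ebyhw zrh szadb jhj clfj wir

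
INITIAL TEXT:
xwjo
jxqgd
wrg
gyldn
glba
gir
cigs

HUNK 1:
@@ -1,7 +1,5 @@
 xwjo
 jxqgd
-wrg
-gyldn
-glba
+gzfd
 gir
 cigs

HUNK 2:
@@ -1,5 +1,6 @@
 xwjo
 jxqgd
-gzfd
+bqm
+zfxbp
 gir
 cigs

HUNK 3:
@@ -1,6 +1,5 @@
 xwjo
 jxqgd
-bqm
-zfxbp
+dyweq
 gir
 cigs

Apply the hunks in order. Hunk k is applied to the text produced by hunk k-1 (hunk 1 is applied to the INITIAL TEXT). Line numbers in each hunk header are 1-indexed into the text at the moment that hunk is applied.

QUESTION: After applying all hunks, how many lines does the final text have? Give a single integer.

Hunk 1: at line 1 remove [wrg,gyldn,glba] add [gzfd] -> 5 lines: xwjo jxqgd gzfd gir cigs
Hunk 2: at line 1 remove [gzfd] add [bqm,zfxbp] -> 6 lines: xwjo jxqgd bqm zfxbp gir cigs
Hunk 3: at line 1 remove [bqm,zfxbp] add [dyweq] -> 5 lines: xwjo jxqgd dyweq gir cigs
Final line count: 5

Answer: 5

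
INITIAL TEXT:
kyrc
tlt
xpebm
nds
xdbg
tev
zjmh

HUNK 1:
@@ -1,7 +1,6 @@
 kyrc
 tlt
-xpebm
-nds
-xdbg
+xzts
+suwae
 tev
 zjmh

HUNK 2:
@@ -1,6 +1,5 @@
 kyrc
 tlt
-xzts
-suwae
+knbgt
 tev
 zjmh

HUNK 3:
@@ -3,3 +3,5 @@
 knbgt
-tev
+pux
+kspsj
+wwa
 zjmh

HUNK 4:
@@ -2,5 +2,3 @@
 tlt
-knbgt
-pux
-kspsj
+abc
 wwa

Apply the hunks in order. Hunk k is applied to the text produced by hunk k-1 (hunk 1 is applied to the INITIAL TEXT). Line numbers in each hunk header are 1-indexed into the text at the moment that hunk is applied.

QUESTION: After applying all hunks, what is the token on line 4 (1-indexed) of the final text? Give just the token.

Hunk 1: at line 1 remove [xpebm,nds,xdbg] add [xzts,suwae] -> 6 lines: kyrc tlt xzts suwae tev zjmh
Hunk 2: at line 1 remove [xzts,suwae] add [knbgt] -> 5 lines: kyrc tlt knbgt tev zjmh
Hunk 3: at line 3 remove [tev] add [pux,kspsj,wwa] -> 7 lines: kyrc tlt knbgt pux kspsj wwa zjmh
Hunk 4: at line 2 remove [knbgt,pux,kspsj] add [abc] -> 5 lines: kyrc tlt abc wwa zjmh
Final line 4: wwa

Answer: wwa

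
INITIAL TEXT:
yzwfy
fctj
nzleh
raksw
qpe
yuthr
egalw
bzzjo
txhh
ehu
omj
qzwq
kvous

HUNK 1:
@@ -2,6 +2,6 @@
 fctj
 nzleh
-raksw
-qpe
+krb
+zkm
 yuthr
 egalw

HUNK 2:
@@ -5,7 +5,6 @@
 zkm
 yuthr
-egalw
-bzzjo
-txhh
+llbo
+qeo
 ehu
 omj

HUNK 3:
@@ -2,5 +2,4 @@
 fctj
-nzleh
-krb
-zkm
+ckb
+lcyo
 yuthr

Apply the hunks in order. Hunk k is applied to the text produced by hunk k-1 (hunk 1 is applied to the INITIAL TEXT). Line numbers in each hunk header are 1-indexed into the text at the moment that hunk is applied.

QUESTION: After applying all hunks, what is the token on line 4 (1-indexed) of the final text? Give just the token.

Answer: lcyo

Derivation:
Hunk 1: at line 2 remove [raksw,qpe] add [krb,zkm] -> 13 lines: yzwfy fctj nzleh krb zkm yuthr egalw bzzjo txhh ehu omj qzwq kvous
Hunk 2: at line 5 remove [egalw,bzzjo,txhh] add [llbo,qeo] -> 12 lines: yzwfy fctj nzleh krb zkm yuthr llbo qeo ehu omj qzwq kvous
Hunk 3: at line 2 remove [nzleh,krb,zkm] add [ckb,lcyo] -> 11 lines: yzwfy fctj ckb lcyo yuthr llbo qeo ehu omj qzwq kvous
Final line 4: lcyo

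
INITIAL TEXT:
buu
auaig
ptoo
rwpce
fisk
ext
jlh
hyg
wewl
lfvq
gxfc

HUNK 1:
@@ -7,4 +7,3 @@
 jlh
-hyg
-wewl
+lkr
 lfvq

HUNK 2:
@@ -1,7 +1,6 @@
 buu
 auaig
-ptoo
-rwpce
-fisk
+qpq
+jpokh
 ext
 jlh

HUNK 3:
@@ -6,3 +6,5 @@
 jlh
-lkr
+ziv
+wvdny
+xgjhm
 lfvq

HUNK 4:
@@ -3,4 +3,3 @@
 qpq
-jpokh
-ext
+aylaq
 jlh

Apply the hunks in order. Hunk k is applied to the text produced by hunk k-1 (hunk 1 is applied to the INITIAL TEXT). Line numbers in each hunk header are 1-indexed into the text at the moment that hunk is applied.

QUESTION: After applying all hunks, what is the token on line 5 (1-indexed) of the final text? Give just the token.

Hunk 1: at line 7 remove [hyg,wewl] add [lkr] -> 10 lines: buu auaig ptoo rwpce fisk ext jlh lkr lfvq gxfc
Hunk 2: at line 1 remove [ptoo,rwpce,fisk] add [qpq,jpokh] -> 9 lines: buu auaig qpq jpokh ext jlh lkr lfvq gxfc
Hunk 3: at line 6 remove [lkr] add [ziv,wvdny,xgjhm] -> 11 lines: buu auaig qpq jpokh ext jlh ziv wvdny xgjhm lfvq gxfc
Hunk 4: at line 3 remove [jpokh,ext] add [aylaq] -> 10 lines: buu auaig qpq aylaq jlh ziv wvdny xgjhm lfvq gxfc
Final line 5: jlh

Answer: jlh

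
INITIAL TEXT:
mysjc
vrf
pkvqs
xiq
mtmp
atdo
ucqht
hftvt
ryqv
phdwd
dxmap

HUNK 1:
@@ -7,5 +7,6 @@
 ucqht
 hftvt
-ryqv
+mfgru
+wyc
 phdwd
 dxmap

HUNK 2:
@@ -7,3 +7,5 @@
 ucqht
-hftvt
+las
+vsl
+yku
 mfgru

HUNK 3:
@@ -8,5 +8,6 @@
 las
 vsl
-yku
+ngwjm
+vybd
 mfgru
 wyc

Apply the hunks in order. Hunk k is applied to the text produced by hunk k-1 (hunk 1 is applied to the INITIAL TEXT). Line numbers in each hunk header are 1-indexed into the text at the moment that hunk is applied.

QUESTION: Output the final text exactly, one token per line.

Hunk 1: at line 7 remove [ryqv] add [mfgru,wyc] -> 12 lines: mysjc vrf pkvqs xiq mtmp atdo ucqht hftvt mfgru wyc phdwd dxmap
Hunk 2: at line 7 remove [hftvt] add [las,vsl,yku] -> 14 lines: mysjc vrf pkvqs xiq mtmp atdo ucqht las vsl yku mfgru wyc phdwd dxmap
Hunk 3: at line 8 remove [yku] add [ngwjm,vybd] -> 15 lines: mysjc vrf pkvqs xiq mtmp atdo ucqht las vsl ngwjm vybd mfgru wyc phdwd dxmap

Answer: mysjc
vrf
pkvqs
xiq
mtmp
atdo
ucqht
las
vsl
ngwjm
vybd
mfgru
wyc
phdwd
dxmap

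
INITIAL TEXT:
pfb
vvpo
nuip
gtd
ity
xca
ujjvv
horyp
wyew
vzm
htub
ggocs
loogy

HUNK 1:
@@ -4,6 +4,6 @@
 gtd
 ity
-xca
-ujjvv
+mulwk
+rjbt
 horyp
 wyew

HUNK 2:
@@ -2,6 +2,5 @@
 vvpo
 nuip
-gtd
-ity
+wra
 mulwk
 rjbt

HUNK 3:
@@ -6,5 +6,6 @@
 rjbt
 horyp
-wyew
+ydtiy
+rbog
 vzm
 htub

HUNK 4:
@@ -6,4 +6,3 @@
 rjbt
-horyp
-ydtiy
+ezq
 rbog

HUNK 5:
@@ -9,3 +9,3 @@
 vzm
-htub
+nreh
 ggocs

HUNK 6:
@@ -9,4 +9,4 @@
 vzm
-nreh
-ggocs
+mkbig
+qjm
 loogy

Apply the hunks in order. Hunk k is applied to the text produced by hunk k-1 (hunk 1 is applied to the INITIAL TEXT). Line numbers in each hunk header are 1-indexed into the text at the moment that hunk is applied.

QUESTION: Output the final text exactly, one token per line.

Hunk 1: at line 4 remove [xca,ujjvv] add [mulwk,rjbt] -> 13 lines: pfb vvpo nuip gtd ity mulwk rjbt horyp wyew vzm htub ggocs loogy
Hunk 2: at line 2 remove [gtd,ity] add [wra] -> 12 lines: pfb vvpo nuip wra mulwk rjbt horyp wyew vzm htub ggocs loogy
Hunk 3: at line 6 remove [wyew] add [ydtiy,rbog] -> 13 lines: pfb vvpo nuip wra mulwk rjbt horyp ydtiy rbog vzm htub ggocs loogy
Hunk 4: at line 6 remove [horyp,ydtiy] add [ezq] -> 12 lines: pfb vvpo nuip wra mulwk rjbt ezq rbog vzm htub ggocs loogy
Hunk 5: at line 9 remove [htub] add [nreh] -> 12 lines: pfb vvpo nuip wra mulwk rjbt ezq rbog vzm nreh ggocs loogy
Hunk 6: at line 9 remove [nreh,ggocs] add [mkbig,qjm] -> 12 lines: pfb vvpo nuip wra mulwk rjbt ezq rbog vzm mkbig qjm loogy

Answer: pfb
vvpo
nuip
wra
mulwk
rjbt
ezq
rbog
vzm
mkbig
qjm
loogy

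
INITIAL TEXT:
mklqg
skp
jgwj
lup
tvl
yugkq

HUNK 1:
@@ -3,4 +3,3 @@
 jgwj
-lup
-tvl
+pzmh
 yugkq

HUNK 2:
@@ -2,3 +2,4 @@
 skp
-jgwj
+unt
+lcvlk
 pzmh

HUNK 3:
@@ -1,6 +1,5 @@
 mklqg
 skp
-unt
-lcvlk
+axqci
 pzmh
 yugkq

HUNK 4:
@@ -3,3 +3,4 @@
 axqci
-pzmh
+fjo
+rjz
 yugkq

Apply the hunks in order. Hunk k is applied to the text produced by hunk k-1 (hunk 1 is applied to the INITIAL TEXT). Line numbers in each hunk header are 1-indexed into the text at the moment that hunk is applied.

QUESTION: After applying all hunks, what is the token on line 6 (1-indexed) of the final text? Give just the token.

Hunk 1: at line 3 remove [lup,tvl] add [pzmh] -> 5 lines: mklqg skp jgwj pzmh yugkq
Hunk 2: at line 2 remove [jgwj] add [unt,lcvlk] -> 6 lines: mklqg skp unt lcvlk pzmh yugkq
Hunk 3: at line 1 remove [unt,lcvlk] add [axqci] -> 5 lines: mklqg skp axqci pzmh yugkq
Hunk 4: at line 3 remove [pzmh] add [fjo,rjz] -> 6 lines: mklqg skp axqci fjo rjz yugkq
Final line 6: yugkq

Answer: yugkq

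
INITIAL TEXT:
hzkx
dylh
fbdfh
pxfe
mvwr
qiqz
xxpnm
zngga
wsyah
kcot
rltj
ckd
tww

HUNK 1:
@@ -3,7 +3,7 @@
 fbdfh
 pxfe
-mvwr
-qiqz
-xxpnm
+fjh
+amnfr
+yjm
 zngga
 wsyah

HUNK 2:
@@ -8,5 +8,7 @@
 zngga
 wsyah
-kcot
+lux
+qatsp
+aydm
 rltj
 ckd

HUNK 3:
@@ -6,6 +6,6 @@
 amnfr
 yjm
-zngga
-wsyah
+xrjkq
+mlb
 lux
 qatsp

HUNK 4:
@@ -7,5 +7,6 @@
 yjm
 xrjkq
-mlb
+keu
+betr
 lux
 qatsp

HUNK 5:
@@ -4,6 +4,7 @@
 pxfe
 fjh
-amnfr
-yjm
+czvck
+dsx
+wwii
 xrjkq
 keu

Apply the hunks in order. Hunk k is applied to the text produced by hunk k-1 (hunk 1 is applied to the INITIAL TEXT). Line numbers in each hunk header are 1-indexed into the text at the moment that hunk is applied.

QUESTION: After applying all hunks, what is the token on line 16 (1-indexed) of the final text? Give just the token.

Hunk 1: at line 3 remove [mvwr,qiqz,xxpnm] add [fjh,amnfr,yjm] -> 13 lines: hzkx dylh fbdfh pxfe fjh amnfr yjm zngga wsyah kcot rltj ckd tww
Hunk 2: at line 8 remove [kcot] add [lux,qatsp,aydm] -> 15 lines: hzkx dylh fbdfh pxfe fjh amnfr yjm zngga wsyah lux qatsp aydm rltj ckd tww
Hunk 3: at line 6 remove [zngga,wsyah] add [xrjkq,mlb] -> 15 lines: hzkx dylh fbdfh pxfe fjh amnfr yjm xrjkq mlb lux qatsp aydm rltj ckd tww
Hunk 4: at line 7 remove [mlb] add [keu,betr] -> 16 lines: hzkx dylh fbdfh pxfe fjh amnfr yjm xrjkq keu betr lux qatsp aydm rltj ckd tww
Hunk 5: at line 4 remove [amnfr,yjm] add [czvck,dsx,wwii] -> 17 lines: hzkx dylh fbdfh pxfe fjh czvck dsx wwii xrjkq keu betr lux qatsp aydm rltj ckd tww
Final line 16: ckd

Answer: ckd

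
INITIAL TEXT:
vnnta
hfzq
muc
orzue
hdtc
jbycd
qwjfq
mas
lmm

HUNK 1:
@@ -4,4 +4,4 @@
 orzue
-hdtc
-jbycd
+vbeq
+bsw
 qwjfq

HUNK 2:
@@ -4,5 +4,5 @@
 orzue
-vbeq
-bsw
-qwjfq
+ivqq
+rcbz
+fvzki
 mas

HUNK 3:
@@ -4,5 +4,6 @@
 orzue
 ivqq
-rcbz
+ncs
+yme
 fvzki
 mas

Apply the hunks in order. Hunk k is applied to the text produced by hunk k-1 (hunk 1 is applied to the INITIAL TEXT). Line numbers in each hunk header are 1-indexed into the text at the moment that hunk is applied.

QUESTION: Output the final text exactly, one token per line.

Hunk 1: at line 4 remove [hdtc,jbycd] add [vbeq,bsw] -> 9 lines: vnnta hfzq muc orzue vbeq bsw qwjfq mas lmm
Hunk 2: at line 4 remove [vbeq,bsw,qwjfq] add [ivqq,rcbz,fvzki] -> 9 lines: vnnta hfzq muc orzue ivqq rcbz fvzki mas lmm
Hunk 3: at line 4 remove [rcbz] add [ncs,yme] -> 10 lines: vnnta hfzq muc orzue ivqq ncs yme fvzki mas lmm

Answer: vnnta
hfzq
muc
orzue
ivqq
ncs
yme
fvzki
mas
lmm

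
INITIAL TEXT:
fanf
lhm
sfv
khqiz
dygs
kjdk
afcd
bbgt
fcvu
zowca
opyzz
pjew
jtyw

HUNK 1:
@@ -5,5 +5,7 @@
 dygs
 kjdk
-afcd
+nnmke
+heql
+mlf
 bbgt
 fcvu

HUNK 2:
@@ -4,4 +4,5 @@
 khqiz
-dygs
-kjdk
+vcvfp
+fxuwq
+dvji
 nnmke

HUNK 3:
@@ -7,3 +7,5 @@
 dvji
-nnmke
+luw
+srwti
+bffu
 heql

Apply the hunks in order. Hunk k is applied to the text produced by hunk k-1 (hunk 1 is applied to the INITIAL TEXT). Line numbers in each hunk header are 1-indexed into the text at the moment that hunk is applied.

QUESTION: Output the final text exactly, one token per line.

Answer: fanf
lhm
sfv
khqiz
vcvfp
fxuwq
dvji
luw
srwti
bffu
heql
mlf
bbgt
fcvu
zowca
opyzz
pjew
jtyw

Derivation:
Hunk 1: at line 5 remove [afcd] add [nnmke,heql,mlf] -> 15 lines: fanf lhm sfv khqiz dygs kjdk nnmke heql mlf bbgt fcvu zowca opyzz pjew jtyw
Hunk 2: at line 4 remove [dygs,kjdk] add [vcvfp,fxuwq,dvji] -> 16 lines: fanf lhm sfv khqiz vcvfp fxuwq dvji nnmke heql mlf bbgt fcvu zowca opyzz pjew jtyw
Hunk 3: at line 7 remove [nnmke] add [luw,srwti,bffu] -> 18 lines: fanf lhm sfv khqiz vcvfp fxuwq dvji luw srwti bffu heql mlf bbgt fcvu zowca opyzz pjew jtyw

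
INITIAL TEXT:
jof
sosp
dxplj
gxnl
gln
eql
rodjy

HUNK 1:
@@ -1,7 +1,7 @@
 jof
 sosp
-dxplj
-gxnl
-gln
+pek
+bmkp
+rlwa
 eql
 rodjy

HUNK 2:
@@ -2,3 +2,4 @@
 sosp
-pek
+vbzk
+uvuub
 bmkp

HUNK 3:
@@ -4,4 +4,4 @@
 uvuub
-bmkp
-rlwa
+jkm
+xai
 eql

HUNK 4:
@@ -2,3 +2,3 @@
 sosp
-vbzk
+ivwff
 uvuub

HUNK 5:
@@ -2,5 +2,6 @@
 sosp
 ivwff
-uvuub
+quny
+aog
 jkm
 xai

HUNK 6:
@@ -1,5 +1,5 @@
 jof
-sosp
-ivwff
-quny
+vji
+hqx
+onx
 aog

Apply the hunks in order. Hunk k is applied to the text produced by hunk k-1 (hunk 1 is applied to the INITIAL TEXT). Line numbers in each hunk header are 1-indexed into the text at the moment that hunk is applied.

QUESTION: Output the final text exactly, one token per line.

Answer: jof
vji
hqx
onx
aog
jkm
xai
eql
rodjy

Derivation:
Hunk 1: at line 1 remove [dxplj,gxnl,gln] add [pek,bmkp,rlwa] -> 7 lines: jof sosp pek bmkp rlwa eql rodjy
Hunk 2: at line 2 remove [pek] add [vbzk,uvuub] -> 8 lines: jof sosp vbzk uvuub bmkp rlwa eql rodjy
Hunk 3: at line 4 remove [bmkp,rlwa] add [jkm,xai] -> 8 lines: jof sosp vbzk uvuub jkm xai eql rodjy
Hunk 4: at line 2 remove [vbzk] add [ivwff] -> 8 lines: jof sosp ivwff uvuub jkm xai eql rodjy
Hunk 5: at line 2 remove [uvuub] add [quny,aog] -> 9 lines: jof sosp ivwff quny aog jkm xai eql rodjy
Hunk 6: at line 1 remove [sosp,ivwff,quny] add [vji,hqx,onx] -> 9 lines: jof vji hqx onx aog jkm xai eql rodjy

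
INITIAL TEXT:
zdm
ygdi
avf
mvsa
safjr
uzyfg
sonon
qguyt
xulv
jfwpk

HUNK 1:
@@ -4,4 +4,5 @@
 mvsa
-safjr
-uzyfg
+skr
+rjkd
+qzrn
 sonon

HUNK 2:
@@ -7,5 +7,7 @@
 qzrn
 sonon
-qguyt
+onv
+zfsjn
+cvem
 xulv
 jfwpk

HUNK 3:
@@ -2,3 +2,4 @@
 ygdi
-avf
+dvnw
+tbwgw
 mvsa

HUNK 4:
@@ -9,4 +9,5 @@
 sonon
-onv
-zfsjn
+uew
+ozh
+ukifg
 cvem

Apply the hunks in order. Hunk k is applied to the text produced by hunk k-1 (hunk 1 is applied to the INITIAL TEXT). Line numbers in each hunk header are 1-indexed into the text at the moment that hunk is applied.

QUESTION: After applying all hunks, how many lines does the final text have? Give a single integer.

Hunk 1: at line 4 remove [safjr,uzyfg] add [skr,rjkd,qzrn] -> 11 lines: zdm ygdi avf mvsa skr rjkd qzrn sonon qguyt xulv jfwpk
Hunk 2: at line 7 remove [qguyt] add [onv,zfsjn,cvem] -> 13 lines: zdm ygdi avf mvsa skr rjkd qzrn sonon onv zfsjn cvem xulv jfwpk
Hunk 3: at line 2 remove [avf] add [dvnw,tbwgw] -> 14 lines: zdm ygdi dvnw tbwgw mvsa skr rjkd qzrn sonon onv zfsjn cvem xulv jfwpk
Hunk 4: at line 9 remove [onv,zfsjn] add [uew,ozh,ukifg] -> 15 lines: zdm ygdi dvnw tbwgw mvsa skr rjkd qzrn sonon uew ozh ukifg cvem xulv jfwpk
Final line count: 15

Answer: 15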